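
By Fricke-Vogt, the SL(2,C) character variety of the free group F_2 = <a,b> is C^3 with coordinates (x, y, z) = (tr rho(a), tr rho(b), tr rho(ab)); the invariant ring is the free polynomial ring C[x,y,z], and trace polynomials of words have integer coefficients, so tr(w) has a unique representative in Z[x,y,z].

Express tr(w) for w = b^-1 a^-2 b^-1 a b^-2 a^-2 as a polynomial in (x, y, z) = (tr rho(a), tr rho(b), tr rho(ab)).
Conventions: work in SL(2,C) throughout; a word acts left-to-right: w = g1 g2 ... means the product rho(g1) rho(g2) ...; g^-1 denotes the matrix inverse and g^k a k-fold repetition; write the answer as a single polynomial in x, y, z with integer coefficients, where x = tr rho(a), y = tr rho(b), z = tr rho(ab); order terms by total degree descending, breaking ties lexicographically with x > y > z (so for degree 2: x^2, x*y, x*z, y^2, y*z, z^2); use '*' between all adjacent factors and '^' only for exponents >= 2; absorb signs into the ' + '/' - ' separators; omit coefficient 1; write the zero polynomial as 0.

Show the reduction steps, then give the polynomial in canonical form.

x^3*y^2*z^2 - x^4*y*z - 2*x^2*y^3*z - x^2*y*z^3 + x^3*y^2 + x*y^4 + 2*x*y^2*z^2 + 3*x^2*y*z - y^3*z - 4*x*y^2 - x*z^2 + 2*y*z + x

tr(b^-1) = tr(b) = y
so tr(b^-2) = tr(b^-1) * tr(b) - tr(1)   [inverse elimination on b] = y^2 - 2
tr(b a b) = tr(b) * tr(a b) - tr(a)   [square of b] = y*z - x
tr(b a b a) = tr(b a) * tr(b a) - tr(1)   [split at a repeated b] = z^2 - 2
so tr(a^-1 b a b) = tr(b a b) * tr(a) - tr(b a b a)   [inverse elimination on a] = x*y*z - x^2 - z^2 + 2
reduce: tr(b^-1 a^-1 b a) = tr(a^-1 b a) * tr(b) - tr(a^-1 b a b)   [inverse elimination on b] = -x*y*z + x^2 + y^2 + z^2 - 2
tr(a b^-2 a^-1 b) = tr(b^-1 a^-1 b a) * tr(b) - tr(b^-1 a^-1 b a b)   [inverse elimination on b] = -x*y^2*z + x^2*y + y^3 + y*z^2 - 3*y
reduce: tr(b^-2 a^-1 b^-1 a) = tr(a b^-2 a^-1) * tr(b) - tr(a b^-2 a^-1 b)   [inverse elimination on b] = x*y^2*z - x^2*y - y*z^2 + y
so tr(b^-1 a^-1 b^-1 a b^-2) = tr(b^-2 a^-1 b^-1 a) * tr(b) - tr(b^-2 a^-1 b^-1 a b)   [inverse elimination on b] = x*y^3*z - x^2*y^2 - y^2*z^2 - x*y*z + x^2 + y^2 + z^2 - 2
tr(a b^-1) = tr(a) * tr(b) - tr(a b)   [inverse elimination on b] = x*y - z
tr(b^-1 a b^-1) = tr(a b^-1) * tr(b) - tr(a)   [inverse elimination on b] = x*y^2 - y*z - x
tr(b^-2 a b^-1) = tr(b^-1 a b^-1) * tr(b) - tr(b^-1 a)   [inverse elimination on b] = x*y^3 - y^2*z - 2*x*y + z
tr(a^2 b) = tr(a) * tr(b a) - tr(b)   [square of a] = x*z - y
so tr(a^2) = tr(a) * tr(a) - tr(1)   [square of a] = x^2 - 2
reduce: tr(a b^2 a) = tr(b) * tr(a^2 b) - tr(a^2)   [square of b] = x*y*z - x^2 - y^2 + 2
reduce: tr(a b^2 a b) = tr(b) * tr(a b a b) - tr(a b a)   [square of b] = y*z^2 - x*z - y
so tr(b a b^-1 a b) = tr(a b^2 a) * tr(b) - tr(a b^2 a b)   [inverse elimination on b] = x*y^2*z - x^2*y - y^3 - y*z^2 + x*z + 3*y
tr(a b a b a) = tr(a) * tr(b a b a) - tr(b a b)   [square of a] = x*z^2 - y*z - x
tr(a b a b a b) = tr(a b a b) * tr(a b) - tr(b a)   [split at a repeated a] = z^3 - 3*z
reduce: tr(b a b^-1 a b a) = tr(a b a b a) * tr(b) - tr(a b a b a b)   [inverse elimination on b] = x*y*z^2 - y^2*z - z^3 - x*y + 3*z
so tr(a^-1 b a b^-1 a b) = tr(b a b^-1 a b) * tr(a) - tr(b a b^-1 a b a)   [inverse elimination on a] = x^2*y^2*z - x^3*y - x*y^3 - 2*x*y*z^2 + x^2*z + y^2*z + z^3 + 4*x*y - 3*z
reduce: tr(b^-1 a b^-1 a^-1 b a) = tr(a^-1 b a b^-1 a) * tr(b) - tr(a^-1 b a b^-1 a b)   [inverse elimination on b] = -x^2*y^2*z + x^3*y + x*y^3 + 2*x*y*z^2 - x^2*z - y^2*z - z^3 - 3*x*y + 3*z
tr(a^-1 b a^2 b) = tr(b a^2 b) * tr(a) - tr(b a^2 b a)   [inverse elimination on a] = x^2*y*z - x^3 - x*y^2 - x*z^2 + y*z + 3*x
so tr(a b^-1 a^-1 b a) = tr(a^-1 b a^2) * tr(b) - tr(a^-1 b a^2 b)   [inverse elimination on b] = -x^2*y*z + x^3 + x*y^2 + x*z^2 - 3*x
reduce: tr(a b^-2 a b^-1 a^-1 b) = tr(b^-1 a b^-1 a^-1 b a) * tr(b) - tr(b^-1 a b^-1 a^-1 b a b)   [inverse elimination on b] = -x^2*y^3*z + x^3*y^2 + x*y^4 + 2*x*y^2*z^2 - y^3*z - y*z^3 - x^3 - 4*x*y^2 - x*z^2 + 3*y*z + 3*x
tr(b^-1 a^-1 b^-1 a b^-2 a) = tr(a b^-2 a b^-1 a^-1) * tr(b) - tr(a b^-2 a b^-1 a^-1 b)   [inverse elimination on b] = x^2*y^3*z - x^3*y^2 - 2*x*y^2*z^2 + y*z^3 + x^3 + 2*x*y^2 + x*z^2 - 2*y*z - 3*x
tr(b^-1 a b^-2 a^-1 b^-1 a^-1) = tr(b^-1 a^-1 b^-1 a b^-2) * tr(a) - tr(b^-1 a^-1 b^-1 a b^-2 a)   [inverse elimination on a] = x*y^2*z^2 - x^2*y*z - y*z^3 - x*y^2 + 2*y*z + x
so tr(b^-1 a b^-2 a^-1 b^-1) = tr(a b^-2 a^-1 b^-1) * tr(b) - tr(a b^-2 a^-1)   [inverse elimination on b] = x*y^3*z - x^2*y^2 - y^2*z^2 + 2
so tr(a^-1 b^-1 a^-2 b^-1 a b^-2) = tr(b^-1 a b^-2 a^-1 b^-1 a^-1) * tr(a) - tr(b^-1 a b^-2 a^-1 b^-1)   [inverse elimination on a] = x^2*y^2*z^2 - x^3*y*z - x*y^3*z - x*y*z^3 + y^2*z^2 + 2*x*y*z + x^2 - 2
so tr(b^-1 a b^-3) = tr(b^-1 a b^-2) * tr(b) - tr(b^-1 a b^-1)   [inverse elimination on b] = x*y^4 - y^3*z - 3*x*y^2 + 2*y*z + x
tr(b^-1 a^-2 b^-1 a b^-2) = tr(b^-1 a b^-3 a^-1) * tr(a) - tr(b^-1 a b^-3)   [inverse elimination on a] = x^2*y^3*z - x^3*y^2 - x*y^4 - x*y^2*z^2 - x^2*y*z + y^3*z + x^3 + 4*x*y^2 + x*z^2 - 2*y*z - 3*x
reduce: tr(b^-1 a^-2 b^-1 a b^-2 a^-2) = tr(a^-1 b^-1 a^-2 b^-1 a b^-2) * tr(a) - tr(a^-1 b^-1 a^-2 b^-1 a b^-2 a)   [inverse elimination on a] = x^3*y^2*z^2 - x^4*y*z - 2*x^2*y^3*z - x^2*y*z^3 + x^3*y^2 + x*y^4 + 2*x*y^2*z^2 + 3*x^2*y*z - y^3*z - 4*x*y^2 - x*z^2 + 2*y*z + x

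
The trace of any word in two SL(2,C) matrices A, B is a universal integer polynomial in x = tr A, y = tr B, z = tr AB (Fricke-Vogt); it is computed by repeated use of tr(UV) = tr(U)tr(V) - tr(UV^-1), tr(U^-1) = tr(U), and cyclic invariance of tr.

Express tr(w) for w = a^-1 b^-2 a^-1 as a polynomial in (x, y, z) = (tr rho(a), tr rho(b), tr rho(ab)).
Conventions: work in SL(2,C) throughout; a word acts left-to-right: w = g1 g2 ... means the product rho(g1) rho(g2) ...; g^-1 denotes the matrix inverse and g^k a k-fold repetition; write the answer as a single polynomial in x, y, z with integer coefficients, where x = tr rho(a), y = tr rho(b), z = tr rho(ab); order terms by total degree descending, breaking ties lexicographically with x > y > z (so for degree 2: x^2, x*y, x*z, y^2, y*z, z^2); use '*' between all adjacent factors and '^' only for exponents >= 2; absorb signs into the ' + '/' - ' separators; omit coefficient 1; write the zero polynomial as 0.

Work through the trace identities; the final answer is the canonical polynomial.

x*y*z - x^2 - y^2 + 2

tr(b^-1) = tr(b) = y
reduce: tr(b^-2) = tr(b^-1)*tr(b) - tr(1) = y^2 - 2
tr(a b^-1) = tr(a)*tr(b) - tr(a b) = x*y - z
so tr(b^-2 a) = tr(a b^-1)*tr(b) - tr(a) = x*y^2 - y*z - x
so tr(a^-1 b^-2) = tr(b^-2)*tr(a) - tr(b^-2 a) = y*z - x
tr(a^-1 b^-2 a^-1) = tr(a^-1 b^-2)*tr(a) - tr(a^-1 b^-2 a) = x*y*z - x^2 - y^2 + 2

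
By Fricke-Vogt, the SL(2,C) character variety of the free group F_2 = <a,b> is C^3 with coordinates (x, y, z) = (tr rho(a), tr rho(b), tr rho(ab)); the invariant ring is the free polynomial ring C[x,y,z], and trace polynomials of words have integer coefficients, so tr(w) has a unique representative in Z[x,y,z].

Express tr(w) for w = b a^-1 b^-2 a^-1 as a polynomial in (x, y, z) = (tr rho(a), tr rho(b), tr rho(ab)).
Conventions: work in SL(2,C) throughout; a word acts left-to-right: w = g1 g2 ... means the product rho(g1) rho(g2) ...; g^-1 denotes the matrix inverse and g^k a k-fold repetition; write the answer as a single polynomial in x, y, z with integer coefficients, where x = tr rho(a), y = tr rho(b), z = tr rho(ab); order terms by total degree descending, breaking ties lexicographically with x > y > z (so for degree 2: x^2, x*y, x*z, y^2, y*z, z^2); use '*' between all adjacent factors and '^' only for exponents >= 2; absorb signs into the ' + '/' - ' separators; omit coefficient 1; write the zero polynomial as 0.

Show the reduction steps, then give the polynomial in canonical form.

tr(b^-1) = tr(b) = y
so tr(b^-1 a) = tr(a) tr(b) - tr(a b)   [inverse elimination on b] = x*y - z
tr(a^-1 b^-1) = tr(b^-1) tr(a) - tr(b^-1 a)   [inverse elimination on a] = z
tr(a b a) = tr(a) tr(b a) - tr(b)   [square of a] = x*z - y
tr(a b a b) = tr(a b) tr(a b) - tr(1)   [split at a repeated a] = z^2 - 2
so tr(b^-1 a b a) = tr(a b a) tr(b) - tr(a b a b)   [inverse elimination on b] = x*y*z - y^2 - z^2 + 2
so tr(b^-1 a b a^-1) = tr(b^-1 a b) tr(a) - tr(b^-1 a b a)   [inverse elimination on a] = -x*y*z + x^2 + y^2 + z^2 - 2
so tr(b a^-1 b^-2 a) = tr(b^-1 a b a^-1) tr(b) - tr(b^-1 a b a^-1 b)   [inverse elimination on b] = -x*y^2*z + x^2*y + y^3 + y*z^2 - 3*y
so tr(b a^-1 b^-2 a^-1) = tr(b a^-1 b^-2) tr(a) - tr(b a^-1 b^-2 a)   [inverse elimination on a] = x*y^2*z - x^2*y - y^3 - y*z^2 + x*z + 3*y

x*y^2*z - x^2*y - y^3 - y*z^2 + x*z + 3*y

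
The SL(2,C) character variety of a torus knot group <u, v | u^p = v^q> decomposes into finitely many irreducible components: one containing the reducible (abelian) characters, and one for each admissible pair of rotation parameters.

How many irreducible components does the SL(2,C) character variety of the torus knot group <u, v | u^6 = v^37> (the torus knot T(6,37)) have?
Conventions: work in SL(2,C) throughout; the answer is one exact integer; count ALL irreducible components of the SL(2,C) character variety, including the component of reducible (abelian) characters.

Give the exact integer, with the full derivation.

91

Gamma = < u, v | u^6 = v^37 > (torus knot T(6,37)); the central element u^6 = v^37 acts as +I or -I in any irreducible SL(2,C) representation.
So on each irreducible component the traces are pinned: tr(u) = 2*cos(pi*alpha/6) with 1 <= alpha <= 5, tr(v) = 2*cos(pi*beta/37) with 1 <= beta <= 36.
Consistency of u^6 = (-1)^alpha I with v^37 = (-1)^beta I forces alpha = beta (mod 2).
count pairs: odd alpha (3 choices) x odd beta (18), plus even alpha (2) x even beta (18): 3*18 + 2*18 = 90.
Total: 90 irreducible-character components + 1 reducible (abelian) component = 91.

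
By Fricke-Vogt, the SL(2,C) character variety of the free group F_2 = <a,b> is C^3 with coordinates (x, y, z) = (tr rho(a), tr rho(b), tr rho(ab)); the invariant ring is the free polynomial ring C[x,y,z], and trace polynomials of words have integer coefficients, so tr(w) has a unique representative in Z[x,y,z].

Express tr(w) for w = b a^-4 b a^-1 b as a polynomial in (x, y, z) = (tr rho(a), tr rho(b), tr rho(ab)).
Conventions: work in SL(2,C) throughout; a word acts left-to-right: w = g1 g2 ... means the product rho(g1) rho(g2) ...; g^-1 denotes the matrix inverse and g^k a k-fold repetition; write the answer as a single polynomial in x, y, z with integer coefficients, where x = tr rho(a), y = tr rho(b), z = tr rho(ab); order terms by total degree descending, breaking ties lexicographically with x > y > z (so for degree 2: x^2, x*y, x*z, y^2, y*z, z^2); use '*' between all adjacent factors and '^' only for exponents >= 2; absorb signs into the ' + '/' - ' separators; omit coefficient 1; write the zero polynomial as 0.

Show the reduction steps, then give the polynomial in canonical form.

x^5*y^3 - 2*x^4*y^2*z - x^5*y - 3*x^3*y^3 + x^3*y*z^2 + x^4*z + 5*x^2*y^2*z + 3*x^3*y + x*y^3 - 2*x*y*z^2 - 3*x^2*z - y^2*z + z

trace(b^2) = trace(b) * trace(b) - trace(1)   [square of b] = y^2 - 2
apply: trace(b^3) = trace(b) * trace(b^2) - trace(b)   [square of b] = y^3 - 3*y
apply: trace(a b^2) = trace(b) * trace(a b) - trace(a)   [square of b] = y*z - x
apply: trace(b^3 a) = trace(b) * trace(a b^2) - trace(a b)   [square of b] = y^2*z - x*y - z
trace(b a^-1 b^2) = trace(b^3) * trace(a) - trace(b^3 a)   [inverse elimination on a] = x*y^3 - y^2*z - 2*x*y + z
apply: trace(a b a b) = trace(b a) * trace(b a) - trace(1)   [split at a repeated b] = z^2 - 2
use: trace(a b a) = trace(a) * trace(b a) - trace(b)   [square of a] = x*z - y
trace(b^2 a b a) = trace(b) * trace(a b a b) - trace(a b a)   [square of b] = y*z^2 - x*z - y
apply: trace(b a^-1 b^2 a) = trace(b^2 a b) * trace(a) - trace(b^2 a b a)   [inverse elimination on a] = x*y^2*z - x^2*y - y*z^2 + y
trace(a^-1 b a^-1 b^2) = trace(b a^-1 b^2) * trace(a) - trace(b a^-1 b^2 a)   [inverse elimination on a] = x^2*y^3 - 2*x*y^2*z - x^2*y + y*z^2 + x*z - y
trace(a^-2 b a^-1 b^2) = trace(a^-1 b a^-1 b^2) * trace(a) - trace(a^-1 b a^-1 b^2 a)   [inverse elimination on a] = x^3*y^3 - 2*x^2*y^2*z - x^3*y - x*y^3 + x*y*z^2 + x^2*z + y^2*z + x*y - z
use: trace(b a^-1 b^2 a^-3) = trace(a^-2 b a^-1 b^2) * trace(a) - trace(a^-2 b a^-1 b^2 a)   [inverse elimination on a] = x^4*y^3 - 2*x^3*y^2*z - x^4*y - 2*x^2*y^3 + x^2*y*z^2 + x^3*z + 3*x*y^2*z + 2*x^2*y - y*z^2 - 2*x*z + y
trace(b a^-4 b a^-1 b) = trace(b a^-1 b^2 a^-3) * trace(a) - trace(b a^-1 b^2 a^-2)   [inverse elimination on a] = x^5*y^3 - 2*x^4*y^2*z - x^5*y - 3*x^3*y^3 + x^3*y*z^2 + x^4*z + 5*x^2*y^2*z + 3*x^3*y + x*y^3 - 2*x*y*z^2 - 3*x^2*z - y^2*z + z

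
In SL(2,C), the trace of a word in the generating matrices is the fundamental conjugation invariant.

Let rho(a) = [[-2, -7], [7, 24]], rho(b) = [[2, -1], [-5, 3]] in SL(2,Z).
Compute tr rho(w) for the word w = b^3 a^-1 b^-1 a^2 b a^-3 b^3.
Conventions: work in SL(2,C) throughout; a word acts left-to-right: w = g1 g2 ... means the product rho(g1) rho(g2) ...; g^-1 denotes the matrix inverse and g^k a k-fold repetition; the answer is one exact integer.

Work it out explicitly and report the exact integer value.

rho(b) = [[2, -1], [-5, 3]]
... * rho(b) = [[2, -1], [-5, 3]]  ->  [[9, -5], [-25, 14]]
... * rho(b) = [[2, -1], [-5, 3]]  ->  [[43, -24], [-120, 67]]
... * rho(a^-1) = [[24, 7], [-7, -2]]  ->  [[1200, 349], [-3349, -974]]
... * rho(b^-1) = [[3, 1], [5, 2]]  ->  [[5345, 1898], [-14917, -5297]]
... * rho(a) = [[-2, -7], [7, 24]]  ->  [[2596, 8137], [-7245, -22709]]
... * rho(a) = [[-2, -7], [7, 24]]  ->  [[51767, 177116], [-144473, -494301]]
... * rho(b) = [[2, -1], [-5, 3]]  ->  [[-782046, 479581], [2182559, -1338430]]
... * rho(a^-1) = [[24, 7], [-7, -2]]  ->  [[-22126171, -6433484], [61750426, 17954773]]
... * rho(a^-1) = [[24, 7], [-7, -2]]  ->  [[-485993716, -142016229], [1356326813, 396343436]]
... * rho(a^-1) = [[24, 7], [-7, -2]]  ->  [[-10669735581, -3117923554], [29777439460, 8701600819]]
... * rho(b) = [[2, -1], [-5, 3]]  ->  [[-5749853392, 1315964919], [16046874825, -3672637003]]
... * rho(b) = [[2, -1], [-5, 3]]  ->  [[-18079531379, 9697748149], [50456934665, -27064785834]]
... * rho(b) = [[2, -1], [-5, 3]]  ->  [[-84647803503, 47172775826], [236237798500, -131651292167]]
tr = -84647803503 + -131651292167 = -216299095670

-216299095670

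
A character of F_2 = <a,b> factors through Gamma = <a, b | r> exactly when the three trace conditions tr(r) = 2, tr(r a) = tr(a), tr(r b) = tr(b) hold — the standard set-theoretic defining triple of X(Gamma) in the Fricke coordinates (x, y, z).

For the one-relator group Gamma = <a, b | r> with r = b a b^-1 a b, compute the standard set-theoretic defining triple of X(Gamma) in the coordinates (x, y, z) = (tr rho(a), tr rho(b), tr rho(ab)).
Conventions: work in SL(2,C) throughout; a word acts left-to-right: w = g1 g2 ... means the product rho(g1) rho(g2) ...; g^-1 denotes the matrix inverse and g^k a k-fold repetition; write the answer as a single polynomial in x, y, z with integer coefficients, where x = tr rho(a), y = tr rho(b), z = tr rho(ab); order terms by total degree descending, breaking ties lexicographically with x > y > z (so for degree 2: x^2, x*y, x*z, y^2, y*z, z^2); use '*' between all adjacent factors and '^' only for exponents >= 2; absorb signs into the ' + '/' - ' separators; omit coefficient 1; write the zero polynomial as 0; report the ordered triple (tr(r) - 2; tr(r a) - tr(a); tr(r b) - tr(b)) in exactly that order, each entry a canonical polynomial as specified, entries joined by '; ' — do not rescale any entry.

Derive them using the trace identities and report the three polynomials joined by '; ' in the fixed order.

x*y^2*z - x^2*y - y^3 - y*z^2 + x*z + 3*y - 2; x*y*z^2 - y^2*z - z^3 - x*y - x + 3*z; x*y^3*z - x^2*y^2 - y^4 - y^2*z^2 + 4*y^2 + z^2 - y - 2

apply: trace(b^2 a) = trace(b)*trace(a b) - trace(a)   [square of b] = y*z - x
trace(b^2) = trace(b)*trace(b) - trace(1)   [square of b] = y^2 - 2
trace(a b^2 a) = trace(a)*trace(b^2 a) - trace(b^2)   [square of a] = x*y*z - x^2 - y^2 + 2
trace(a b a b) = trace(b a)*trace(b a) - trace(1)   [split at a repeated b] = z^2 - 2
apply: trace(a b a) = trace(a)*trace(b a) - trace(b)   [square of a] = x*z - y
use: trace(a b^2 a b) = trace(b)*trace(a b a b) - trace(a b a)   [square of b] = y*z^2 - x*z - y
use: trace(b a b^-1 a b) = trace(a b^2 a)*trace(b) - trace(a b^2 a b)   [inverse elimination on b] = x*y^2*z - x^2*y - y^3 - y*z^2 + x*z + 3*y
trace(a b a b a) = trace(a)*trace(b a b a) - trace(b a b)   [square of a] = x*z^2 - y*z - x
trace(a b a b a b) = trace(a b)*trace(a b a b) - trace(a^-1 b^-1)   [split at a repeated a] = z^3 - 3*z
trace(b a b^-1 a b a) = trace(a b a b a)*trace(b) - trace(a b a b a b)   [inverse elimination on b] = x*y*z^2 - y^2*z - z^3 - x*y + 3*z
use: trace(b^3 a) = trace(b)*trace(a b^2) - trace(a b)   [square of b] = y^2*z - x*y - z
use: trace(b^3) = trace(b)*trace(b^2) - trace(b)   [square of b] = y^3 - 3*y
trace(a b^3 a) = trace(a)*trace(b^3 a) - trace(b^3)   [square of a] = x*y^2*z - x^2*y - y^3 - x*z + 3*y
apply: trace(a b^3 a b) = trace(b)*trace(b a b a b) - trace(b a b a)   [square of b] = y^2*z^2 - x*y*z - y^2 - z^2 + 2
use: trace(b a b^-1 a b^2) = trace(a b^3 a)*trace(b) - trace(a b^3 a b)   [inverse elimination on b] = x*y^3*z - x^2*y^2 - y^4 - y^2*z^2 + 4*y^2 + z^2 - 2
assemble the triple (trace(r) - 2; trace(r a) - x; trace(r b) - y)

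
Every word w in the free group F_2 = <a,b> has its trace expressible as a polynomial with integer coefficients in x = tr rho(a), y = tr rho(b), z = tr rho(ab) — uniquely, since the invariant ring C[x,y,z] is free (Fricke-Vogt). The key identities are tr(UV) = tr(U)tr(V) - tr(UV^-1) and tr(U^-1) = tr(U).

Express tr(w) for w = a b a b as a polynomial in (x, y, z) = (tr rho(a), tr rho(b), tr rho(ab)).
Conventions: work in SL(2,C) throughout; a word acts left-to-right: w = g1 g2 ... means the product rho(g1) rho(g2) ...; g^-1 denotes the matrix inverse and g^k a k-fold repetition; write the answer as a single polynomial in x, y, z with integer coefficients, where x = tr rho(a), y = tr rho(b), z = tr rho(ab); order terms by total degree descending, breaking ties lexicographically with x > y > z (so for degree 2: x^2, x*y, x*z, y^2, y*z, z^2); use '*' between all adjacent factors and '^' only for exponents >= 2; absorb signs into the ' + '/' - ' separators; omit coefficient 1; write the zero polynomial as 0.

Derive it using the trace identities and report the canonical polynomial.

z^2 - 2

tr(a b a b) = tr(b a) tr(b a) - tr(1) = z^2 - 2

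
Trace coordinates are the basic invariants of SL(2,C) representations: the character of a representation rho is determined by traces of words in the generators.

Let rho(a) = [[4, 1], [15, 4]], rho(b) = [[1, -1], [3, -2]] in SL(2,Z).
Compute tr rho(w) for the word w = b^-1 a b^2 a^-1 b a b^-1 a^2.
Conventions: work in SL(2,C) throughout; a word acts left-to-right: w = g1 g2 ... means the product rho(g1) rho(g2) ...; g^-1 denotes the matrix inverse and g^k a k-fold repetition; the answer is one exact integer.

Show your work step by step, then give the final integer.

rho(b^-1) = [[-2, 1], [-3, 1]]
... * rho(a) = [[4, 1], [15, 4]]  ->  [[7, 2], [3, 1]]
... * rho(b) = [[1, -1], [3, -2]]  ->  [[13, -11], [6, -5]]
... * rho(b) = [[1, -1], [3, -2]]  ->  [[-20, 9], [-9, 4]]
... * rho(a^-1) = [[4, -1], [-15, 4]]  ->  [[-215, 56], [-96, 25]]
... * rho(b) = [[1, -1], [3, -2]]  ->  [[-47, 103], [-21, 46]]
... * rho(a) = [[4, 1], [15, 4]]  ->  [[1357, 365], [606, 163]]
... * rho(b^-1) = [[-2, 1], [-3, 1]]  ->  [[-3809, 1722], [-1701, 769]]
... * rho(a) = [[4, 1], [15, 4]]  ->  [[10594, 3079], [4731, 1375]]
... * rho(a) = [[4, 1], [15, 4]]  ->  [[88561, 22910], [39549, 10231]]
tr = 88561 + 10231 = 98792

98792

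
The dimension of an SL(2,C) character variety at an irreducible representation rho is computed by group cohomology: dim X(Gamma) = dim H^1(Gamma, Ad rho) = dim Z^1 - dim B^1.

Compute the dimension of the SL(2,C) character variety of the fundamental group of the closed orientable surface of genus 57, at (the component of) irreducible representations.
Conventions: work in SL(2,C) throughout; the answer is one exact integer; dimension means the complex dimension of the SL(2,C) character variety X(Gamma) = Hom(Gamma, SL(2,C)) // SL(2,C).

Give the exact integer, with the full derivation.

336

pi_1 of the closed genus-57 surface has 114 generators bound by the single product-of-commutators relator.
Before the relator condition, cocycle space has dim 3*114 = 342.
d_2 is surjective at irreducible rho (its cokernel H^2 is dual to H^0 = 0), so dim Z^1 = 342 - 3 = 339.
As always at irreducible rho, dim B^1 = 3.
dim H^1 = 339 - 3 = 336 = dim X.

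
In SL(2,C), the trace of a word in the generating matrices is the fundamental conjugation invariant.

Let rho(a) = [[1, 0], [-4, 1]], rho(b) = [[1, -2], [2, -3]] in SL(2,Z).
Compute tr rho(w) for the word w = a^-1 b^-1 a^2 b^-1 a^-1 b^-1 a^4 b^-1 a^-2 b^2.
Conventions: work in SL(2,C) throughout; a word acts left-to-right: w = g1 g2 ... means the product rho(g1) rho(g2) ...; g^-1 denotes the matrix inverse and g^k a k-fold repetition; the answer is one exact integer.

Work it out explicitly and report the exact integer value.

rho(a^-1) = [[1, 0], [4, 1]]
... * rho(b^-1) = [[-3, 2], [-2, 1]]  ->  [[-3, 2], [-14, 9]]
... * rho(a) = [[1, 0], [-4, 1]]  ->  [[-11, 2], [-50, 9]]
... * rho(a) = [[1, 0], [-4, 1]]  ->  [[-19, 2], [-86, 9]]
... * rho(b^-1) = [[-3, 2], [-2, 1]]  ->  [[53, -36], [240, -163]]
... * rho(a^-1) = [[1, 0], [4, 1]]  ->  [[-91, -36], [-412, -163]]
... * rho(b^-1) = [[-3, 2], [-2, 1]]  ->  [[345, -218], [1562, -987]]
... * rho(a) = [[1, 0], [-4, 1]]  ->  [[1217, -218], [5510, -987]]
... * rho(a) = [[1, 0], [-4, 1]]  ->  [[2089, -218], [9458, -987]]
... * rho(a) = [[1, 0], [-4, 1]]  ->  [[2961, -218], [13406, -987]]
... * rho(a) = [[1, 0], [-4, 1]]  ->  [[3833, -218], [17354, -987]]
... * rho(b^-1) = [[-3, 2], [-2, 1]]  ->  [[-11063, 7448], [-50088, 33721]]
... * rho(a^-1) = [[1, 0], [4, 1]]  ->  [[18729, 7448], [84796, 33721]]
... * rho(a^-1) = [[1, 0], [4, 1]]  ->  [[48521, 7448], [219680, 33721]]
... * rho(b) = [[1, -2], [2, -3]]  ->  [[63417, -119386], [287122, -540523]]
... * rho(b) = [[1, -2], [2, -3]]  ->  [[-175355, 231324], [-793924, 1047325]]
tr = -175355 + 1047325 = 871970

871970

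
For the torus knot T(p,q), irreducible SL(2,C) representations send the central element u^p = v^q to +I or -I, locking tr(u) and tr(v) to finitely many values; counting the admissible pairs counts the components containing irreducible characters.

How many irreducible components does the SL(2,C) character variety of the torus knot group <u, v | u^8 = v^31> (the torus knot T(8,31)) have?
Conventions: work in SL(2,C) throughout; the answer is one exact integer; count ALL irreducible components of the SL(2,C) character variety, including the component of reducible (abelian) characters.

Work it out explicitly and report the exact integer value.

106

Gamma = < u, v | u^8 = v^31 > (torus knot T(8,31)); the central element u^8 = v^31 acts as +I or -I in any irreducible SL(2,C) representation.
On an irreducible component, tr(u) is locked at 2*cos(pi*alpha/8) for some alpha in 1..7, and tr(v) at 2*cos(pi*beta/31) for some beta in 1..30.
The two central values (-1)^alpha I and (-1)^beta I must be the same matrix, so alpha and beta share a parity.
Counting: 4 odd alphas x 15 odd betas + 3 even alphas x 15 even betas = 60 + 45 = 105.
Total: 105 irreducible-character components + 1 reducible (abelian) component = 106.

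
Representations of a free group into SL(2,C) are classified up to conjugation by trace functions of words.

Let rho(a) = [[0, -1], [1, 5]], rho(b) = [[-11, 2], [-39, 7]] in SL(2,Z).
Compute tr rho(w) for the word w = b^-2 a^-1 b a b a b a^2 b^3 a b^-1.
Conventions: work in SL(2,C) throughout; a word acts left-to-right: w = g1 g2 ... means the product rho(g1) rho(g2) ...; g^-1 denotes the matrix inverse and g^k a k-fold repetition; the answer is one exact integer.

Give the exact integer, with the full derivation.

rho(b^-1) = [[7, -2], [39, -11]]
... * rho(b^-1) = [[7, -2], [39, -11]]  ->  [[-29, 8], [-156, 43]]
... * rho(a^-1) = [[5, 1], [-1, 0]]  ->  [[-153, -29], [-823, -156]]
... * rho(b) = [[-11, 2], [-39, 7]]  ->  [[2814, -509], [15137, -2738]]
... * rho(a) = [[0, -1], [1, 5]]  ->  [[-509, -5359], [-2738, -28827]]
... * rho(b) = [[-11, 2], [-39, 7]]  ->  [[214600, -38531], [1154371, -207265]]
... * rho(a) = [[0, -1], [1, 5]]  ->  [[-38531, -407255], [-207265, -2190696]]
... * rho(b) = [[-11, 2], [-39, 7]]  ->  [[16306786, -2927847], [87717059, -15749402]]
... * rho(a) = [[0, -1], [1, 5]]  ->  [[-2927847, -30946021], [-15749402, -166464069]]
... * rho(a) = [[0, -1], [1, 5]]  ->  [[-30946021, -151802258], [-166464069, -816570943]]
... * rho(b) = [[-11, 2], [-39, 7]]  ->  [[6260694293, -1124507848], [33677371536, -6048924739]]
... * rho(b) = [[-11, 2], [-39, 7]]  ->  [[-25011831151, 4649833650], [-134543022075, 25012269899]]
... * rho(b) = [[-11, 2], [-39, 7]]  ->  [[93786630311, -17474826752], [504494716764, -94000154857]]
... * rho(a) = [[0, -1], [1, 5]]  ->  [[-17474826752, -181160764071], [-94000154857, -974495491049]]
... * rho(b^-1) = [[7, -2], [39, -11]]  ->  [[-7187593586033, 2027718058285], [-38663325234910, 10907450711253]]
tr = -7187593586033 + 10907450711253 = 3719857125220

3719857125220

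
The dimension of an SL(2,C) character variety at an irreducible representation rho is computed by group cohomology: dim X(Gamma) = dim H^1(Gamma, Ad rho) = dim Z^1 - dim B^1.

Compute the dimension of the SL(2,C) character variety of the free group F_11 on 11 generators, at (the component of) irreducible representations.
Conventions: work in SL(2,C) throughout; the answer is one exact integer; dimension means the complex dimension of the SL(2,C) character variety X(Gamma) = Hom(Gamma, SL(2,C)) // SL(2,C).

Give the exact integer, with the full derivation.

Here Gamma is free of rank 11 — no relator constrains a cocycle.
So Z^1 = (sl_2)^11 in full: dim Z^1 = 33.
Irreducibility makes the coboundary map sl_2 -> Z^1 injective (trivial centralizer), so dim B^1 = 3.
dim H^1 = 33 - 3 = 30, which is dim X.

30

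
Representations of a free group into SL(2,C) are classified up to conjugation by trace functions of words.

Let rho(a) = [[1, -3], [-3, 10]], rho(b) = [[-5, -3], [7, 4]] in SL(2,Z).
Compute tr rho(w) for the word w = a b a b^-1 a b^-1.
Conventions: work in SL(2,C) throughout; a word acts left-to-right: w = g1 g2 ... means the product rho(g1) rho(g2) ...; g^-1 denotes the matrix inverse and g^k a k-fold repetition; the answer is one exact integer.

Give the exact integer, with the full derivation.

rho(a) = [[1, -3], [-3, 10]]
... * rho(b) = [[-5, -3], [7, 4]]  ->  [[-26, -15], [85, 49]]
... * rho(a) = [[1, -3], [-3, 10]]  ->  [[19, -72], [-62, 235]]
... * rho(b^-1) = [[4, 3], [-7, -5]]  ->  [[580, 417], [-1893, -1361]]
... * rho(a) = [[1, -3], [-3, 10]]  ->  [[-671, 2430], [2190, -7931]]
... * rho(b^-1) = [[4, 3], [-7, -5]]  ->  [[-19694, -14163], [64277, 46225]]
tr = -19694 + 46225 = 26531

26531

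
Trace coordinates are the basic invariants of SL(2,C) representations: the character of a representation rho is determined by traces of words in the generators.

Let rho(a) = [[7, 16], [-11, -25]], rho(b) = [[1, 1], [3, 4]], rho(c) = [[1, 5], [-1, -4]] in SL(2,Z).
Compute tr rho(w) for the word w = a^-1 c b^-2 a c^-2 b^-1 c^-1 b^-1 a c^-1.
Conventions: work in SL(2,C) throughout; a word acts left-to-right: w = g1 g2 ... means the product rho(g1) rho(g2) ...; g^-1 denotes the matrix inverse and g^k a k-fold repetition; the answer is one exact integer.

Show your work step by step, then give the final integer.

-29930

rho(a^-1) = [[-25, -16], [11, 7]]
... * rho(c) = [[1, 5], [-1, -4]]  ->  [[-9, -61], [4, 27]]
... * rho(b^-1) = [[4, -1], [-3, 1]]  ->  [[147, -52], [-65, 23]]
... * rho(b^-1) = [[4, -1], [-3, 1]]  ->  [[744, -199], [-329, 88]]
... * rho(a) = [[7, 16], [-11, -25]]  ->  [[7397, 16879], [-3271, -7464]]
... * rho(c^-1) = [[-4, -5], [1, 1]]  ->  [[-12709, -20106], [5620, 8891]]
... * rho(c^-1) = [[-4, -5], [1, 1]]  ->  [[30730, 43439], [-13589, -19209]]
... * rho(b^-1) = [[4, -1], [-3, 1]]  ->  [[-7397, 12709], [3271, -5620]]
... * rho(c^-1) = [[-4, -5], [1, 1]]  ->  [[42297, 49694], [-18704, -21975]]
... * rho(b^-1) = [[4, -1], [-3, 1]]  ->  [[20106, 7397], [-8891, -3271]]
... * rho(a) = [[7, 16], [-11, -25]]  ->  [[59375, 136771], [-26256, -60481]]
... * rho(c^-1) = [[-4, -5], [1, 1]]  ->  [[-100729, -160104], [44543, 70799]]
tr = -100729 + 70799 = -29930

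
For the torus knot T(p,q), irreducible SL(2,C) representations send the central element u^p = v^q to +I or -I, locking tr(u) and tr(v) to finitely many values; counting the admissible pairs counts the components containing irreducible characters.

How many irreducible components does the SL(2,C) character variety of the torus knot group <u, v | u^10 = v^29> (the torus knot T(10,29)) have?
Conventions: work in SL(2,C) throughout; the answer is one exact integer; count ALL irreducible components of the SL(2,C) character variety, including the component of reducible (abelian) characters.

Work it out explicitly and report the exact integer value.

127

In the torus knot group T(10,29), u^10 = v^29 is central, so an irreducible representation sends it to +I or -I (Schur).
So on each irreducible component the traces are pinned: tr(u) = 2*cos(pi*alpha/10) with 1 <= alpha <= 9, tr(v) = 2*cos(pi*beta/29) with 1 <= beta <= 28.
Consistency of u^10 = (-1)^alpha I with v^29 = (-1)^beta I forces alpha = beta (mod 2).
Counting: 5 odd alphas x 14 odd betas + 4 even alphas x 14 even betas = 70 + 56 = 126.
Total: 126 irreducible-character components + 1 reducible (abelian) component = 127.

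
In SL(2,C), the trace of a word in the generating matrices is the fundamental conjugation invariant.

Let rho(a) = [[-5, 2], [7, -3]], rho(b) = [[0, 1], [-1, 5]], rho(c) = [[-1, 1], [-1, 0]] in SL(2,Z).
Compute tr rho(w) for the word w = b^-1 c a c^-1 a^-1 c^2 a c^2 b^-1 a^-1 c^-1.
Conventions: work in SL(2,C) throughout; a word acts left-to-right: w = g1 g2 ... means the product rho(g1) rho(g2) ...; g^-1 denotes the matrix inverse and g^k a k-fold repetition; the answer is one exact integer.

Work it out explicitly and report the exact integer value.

rho(b^-1) = [[5, -1], [1, 0]]
... * rho(c) = [[-1, 1], [-1, 0]]  ->  [[-4, 5], [-1, 1]]
... * rho(a) = [[-5, 2], [7, -3]]  ->  [[55, -23], [12, -5]]
... * rho(c^-1) = [[0, -1], [1, -1]]  ->  [[-23, -32], [-5, -7]]
... * rho(a^-1) = [[-3, -2], [-7, -5]]  ->  [[293, 206], [64, 45]]
... * rho(c) = [[-1, 1], [-1, 0]]  ->  [[-499, 293], [-109, 64]]
... * rho(c) = [[-1, 1], [-1, 0]]  ->  [[206, -499], [45, -109]]
... * rho(a) = [[-5, 2], [7, -3]]  ->  [[-4523, 1909], [-988, 417]]
... * rho(c) = [[-1, 1], [-1, 0]]  ->  [[2614, -4523], [571, -988]]
... * rho(c) = [[-1, 1], [-1, 0]]  ->  [[1909, 2614], [417, 571]]
... * rho(b^-1) = [[5, -1], [1, 0]]  ->  [[12159, -1909], [2656, -417]]
... * rho(a^-1) = [[-3, -2], [-7, -5]]  ->  [[-23114, -14773], [-5049, -3227]]
... * rho(c^-1) = [[0, -1], [1, -1]]  ->  [[-14773, 37887], [-3227, 8276]]
tr = -14773 + 8276 = -6497

-6497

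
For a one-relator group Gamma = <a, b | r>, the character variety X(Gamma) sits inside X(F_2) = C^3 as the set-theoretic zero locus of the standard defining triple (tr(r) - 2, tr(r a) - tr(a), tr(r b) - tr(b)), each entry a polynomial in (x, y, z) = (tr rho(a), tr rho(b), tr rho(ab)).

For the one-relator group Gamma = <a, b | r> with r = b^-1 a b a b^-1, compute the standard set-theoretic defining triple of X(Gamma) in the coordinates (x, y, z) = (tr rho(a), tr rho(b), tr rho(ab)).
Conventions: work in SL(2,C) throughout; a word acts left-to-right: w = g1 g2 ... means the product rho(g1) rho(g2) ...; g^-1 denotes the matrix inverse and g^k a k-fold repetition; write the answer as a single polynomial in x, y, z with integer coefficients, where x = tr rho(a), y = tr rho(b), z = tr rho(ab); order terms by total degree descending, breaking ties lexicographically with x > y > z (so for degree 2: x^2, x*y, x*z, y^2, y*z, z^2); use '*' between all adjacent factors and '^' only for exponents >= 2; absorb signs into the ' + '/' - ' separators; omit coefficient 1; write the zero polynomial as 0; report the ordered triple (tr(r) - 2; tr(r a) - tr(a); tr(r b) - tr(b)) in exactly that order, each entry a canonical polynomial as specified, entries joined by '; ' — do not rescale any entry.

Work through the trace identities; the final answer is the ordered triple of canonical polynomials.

x*y^2*z - y^3 - y*z^2 - x*z + 3*y - 2; x^2*y^2*z - x*y^3 - 2*x*y*z^2 + y^2*z + z^3 + 2*x*y - x - 3*z; x*y*z - y^2 - z^2 - y + 2

so trace(a b a) = trace(a)*trace(b a) - trace(b)  (reduce the a square) = x*z - y
trace(a b a b) = trace(b a)*trace(b a) - trace(1)  (split on b) = z^2 - 2
trace(a b a b^-1) = trace(a b a)*trace(b) - trace(a b a b)  (eliminate b^-1) = x*y*z - y^2 - z^2 + 2
reduce: trace(b^-1 a b a b^-1) = trace(a b a b^-1)*trace(b) - trace(a b a)  (eliminate b^-1) = x*y^2*z - y^3 - y*z^2 - x*z + 3*y
so trace(a b a^2) = trace(a)*trace(b a^2) - trace(b a)  (reduce the a square) = x^2*z - x*y - z
trace(b a b) = trace(b)*trace(a b) - trace(a)  (reduce the b square) = y*z - x
trace(a b a^2 b) = trace(a)*trace(b a b a) - trace(b a b)  (reduce the a square) = x*z^2 - y*z - x
trace(a b^-1 a b a) = trace(a b a^2)*trace(b) - trace(a b a^2 b)  (eliminate b^-1) = x^2*y*z - x*y^2 - x*z^2 + x
trace(a b a b a b) = trace(b a)*trace(b a b a) - trace(b^-1 a^-1)  (split on b) = z^3 - 3*z
trace(a b^-1 a b a b) = trace(a b a b a)*trace(b) - trace(a b a b a b)  (eliminate b^-1) = x*y*z^2 - y^2*z - z^3 - x*y + 3*z
trace(b^-1 a b a b^-1 a) = trace(a b^-1 a b a)*trace(b) - trace(a b^-1 a b a b)  (eliminate b^-1) = x^2*y^2*z - x*y^3 - 2*x*y*z^2 + y^2*z + z^3 + 2*x*y - 3*z
assemble the triple (trace(r) - 2; trace(r a) - x; trace(r b) - y)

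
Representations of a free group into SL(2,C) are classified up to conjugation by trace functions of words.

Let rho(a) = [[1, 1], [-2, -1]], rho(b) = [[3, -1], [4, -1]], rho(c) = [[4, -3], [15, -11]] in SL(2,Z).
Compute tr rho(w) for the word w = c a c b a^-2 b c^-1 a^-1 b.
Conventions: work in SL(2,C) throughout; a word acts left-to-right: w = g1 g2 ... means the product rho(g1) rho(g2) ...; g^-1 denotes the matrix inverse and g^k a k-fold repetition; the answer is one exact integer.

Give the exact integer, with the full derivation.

rho(c) = [[4, -3], [15, -11]]
... * rho(a) = [[1, 1], [-2, -1]]  ->  [[10, 7], [37, 26]]
... * rho(c) = [[4, -3], [15, -11]]  ->  [[145, -107], [538, -397]]
... * rho(b) = [[3, -1], [4, -1]]  ->  [[7, -38], [26, -141]]
... * rho(a^-1) = [[-1, -1], [2, 1]]  ->  [[-83, -45], [-308, -167]]
... * rho(a^-1) = [[-1, -1], [2, 1]]  ->  [[-7, 38], [-26, 141]]
... * rho(b) = [[3, -1], [4, -1]]  ->  [[131, -31], [486, -115]]
... * rho(c^-1) = [[-11, 3], [-15, 4]]  ->  [[-976, 269], [-3621, 998]]
... * rho(a^-1) = [[-1, -1], [2, 1]]  ->  [[1514, 1245], [5617, 4619]]
... * rho(b) = [[3, -1], [4, -1]]  ->  [[9522, -2759], [35327, -10236]]
tr = 9522 + -10236 = -714

-714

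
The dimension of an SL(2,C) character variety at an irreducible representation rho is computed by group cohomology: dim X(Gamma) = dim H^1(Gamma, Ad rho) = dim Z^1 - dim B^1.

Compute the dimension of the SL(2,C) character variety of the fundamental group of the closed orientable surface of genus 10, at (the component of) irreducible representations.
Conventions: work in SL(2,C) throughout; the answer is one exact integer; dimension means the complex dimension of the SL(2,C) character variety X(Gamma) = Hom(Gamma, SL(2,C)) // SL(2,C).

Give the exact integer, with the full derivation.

54

Gamma = pi_1(Sigma_10) = < a_1, b_1, ..., a_10, b_10 | prod [a_i, b_i] > has 2g = 20 generators and 1 relator.
Before the relator condition, cocycle space has dim 3*20 = 60.
At an irreducible rho, H^2 = coker(d_2) vanishes (Poincare duality: H^2 is dual to H^0 = invariants = 0), so d_2 is surjective onto sl_2 and dim Z^1 = 60 - 3 = 57.
dim B^1 = 3 (coboundaries, injective at irreducible rho).
dim X = dim H^1 = 57 - 3 = 54.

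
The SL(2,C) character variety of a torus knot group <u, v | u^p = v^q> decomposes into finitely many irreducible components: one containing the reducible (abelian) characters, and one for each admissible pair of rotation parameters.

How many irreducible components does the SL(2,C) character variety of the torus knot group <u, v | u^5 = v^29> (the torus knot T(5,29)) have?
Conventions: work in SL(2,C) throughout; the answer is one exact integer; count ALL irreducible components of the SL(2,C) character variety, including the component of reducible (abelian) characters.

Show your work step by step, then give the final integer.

In the torus knot group T(5,29), u^5 = v^29 is central, so an irreducible representation sends it to +I or -I (Schur).
On an irreducible component, tr(u) is locked at 2*cos(pi*alpha/5) for some alpha in 1..4, and tr(v) at 2*cos(pi*beta/29) for some beta in 1..28.
Consistency of u^5 = (-1)^alpha I with v^29 = (-1)^beta I forces alpha = beta (mod 2).
Counting: 2 odd alphas x 14 odd betas + 2 even alphas x 14 even betas = 28 + 28 = 56.
components with irreducible characters: 56; plus the single component of reducible (abelian) characters: total 57.

57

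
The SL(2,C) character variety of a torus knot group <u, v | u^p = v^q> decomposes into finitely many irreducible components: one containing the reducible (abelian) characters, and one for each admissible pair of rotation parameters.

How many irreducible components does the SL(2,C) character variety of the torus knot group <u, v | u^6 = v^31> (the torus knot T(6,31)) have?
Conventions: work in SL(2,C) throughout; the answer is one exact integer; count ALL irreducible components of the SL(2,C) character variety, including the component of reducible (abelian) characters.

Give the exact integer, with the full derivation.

76

In the torus knot group T(6,31), u^6 = v^31 is central, so an irreducible representation sends it to +I or -I (Schur).
So on each irreducible component the traces are pinned: tr(u) = 2*cos(pi*alpha/6) with 1 <= alpha <= 5, tr(v) = 2*cos(pi*beta/31) with 1 <= beta <= 30.
u^6 = (-1)^alpha I and v^31 = (-1)^beta I must agree, so alpha and beta have equal parity.
count pairs: odd alpha (3 choices) x odd beta (15), plus even alpha (2) x even beta (15): 3*15 + 2*15 = 75.
components with irreducible characters: 75; plus the single component of reducible (abelian) characters: total 76.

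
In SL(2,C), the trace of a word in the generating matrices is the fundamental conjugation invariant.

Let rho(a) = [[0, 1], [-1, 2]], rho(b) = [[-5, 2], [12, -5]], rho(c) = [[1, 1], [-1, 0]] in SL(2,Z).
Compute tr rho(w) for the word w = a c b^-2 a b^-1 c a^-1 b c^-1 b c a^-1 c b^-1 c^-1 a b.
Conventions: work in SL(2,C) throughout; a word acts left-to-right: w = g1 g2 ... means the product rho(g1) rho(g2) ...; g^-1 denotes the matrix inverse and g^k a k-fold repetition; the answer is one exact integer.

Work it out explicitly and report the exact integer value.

-280985304

rho(a) = [[0, 1], [-1, 2]]
... * rho(c) = [[1, 1], [-1, 0]]  ->  [[-1, 0], [-3, -1]]
... * rho(b^-1) = [[-5, -2], [-12, -5]]  ->  [[5, 2], [27, 11]]
... * rho(b^-1) = [[-5, -2], [-12, -5]]  ->  [[-49, -20], [-267, -109]]
... * rho(a) = [[0, 1], [-1, 2]]  ->  [[20, -89], [109, -485]]
... * rho(b^-1) = [[-5, -2], [-12, -5]]  ->  [[968, 405], [5275, 2207]]
... * rho(c) = [[1, 1], [-1, 0]]  ->  [[563, 968], [3068, 5275]]
... * rho(a^-1) = [[2, -1], [1, 0]]  ->  [[2094, -563], [11411, -3068]]
... * rho(b) = [[-5, 2], [12, -5]]  ->  [[-17226, 7003], [-93871, 38162]]
... * rho(c^-1) = [[0, -1], [1, 1]]  ->  [[7003, 24229], [38162, 132033]]
... * rho(b) = [[-5, 2], [12, -5]]  ->  [[255733, -107139], [1393586, -583841]]
... * rho(c) = [[1, 1], [-1, 0]]  ->  [[362872, 255733], [1977427, 1393586]]
... * rho(a^-1) = [[2, -1], [1, 0]]  ->  [[981477, -362872], [5348440, -1977427]]
... * rho(c) = [[1, 1], [-1, 0]]  ->  [[1344349, 981477], [7325867, 5348440]]
... * rho(b^-1) = [[-5, -2], [-12, -5]]  ->  [[-18499469, -7596083], [-100810615, -41393934]]
... * rho(c^-1) = [[0, -1], [1, 1]]  ->  [[-7596083, 10903386], [-41393934, 59416681]]
... * rho(a) = [[0, 1], [-1, 2]]  ->  [[-10903386, 14210689], [-59416681, 77439428]]
... * rho(b) = [[-5, 2], [12, -5]]  ->  [[225045198, -92860217], [1226356541, -506030502]]
tr = 225045198 + -506030502 = -280985304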